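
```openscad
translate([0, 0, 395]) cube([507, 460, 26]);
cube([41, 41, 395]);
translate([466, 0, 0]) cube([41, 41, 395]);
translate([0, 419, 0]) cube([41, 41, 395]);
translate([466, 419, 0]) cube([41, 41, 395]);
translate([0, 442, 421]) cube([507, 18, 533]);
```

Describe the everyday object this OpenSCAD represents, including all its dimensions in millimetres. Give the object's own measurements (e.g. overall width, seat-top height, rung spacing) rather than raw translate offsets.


A chair. The seat is a 507×460×26 mm slab with its top at z = 421 mm, on four 41×41 mm corner legs (flush with the seat edges, standing on z = 0). A flat backrest 18 mm thick, 533 mm tall, spans the full seat width and rises from the seat top along its +y edge, rear face flush with the rear of the seat.


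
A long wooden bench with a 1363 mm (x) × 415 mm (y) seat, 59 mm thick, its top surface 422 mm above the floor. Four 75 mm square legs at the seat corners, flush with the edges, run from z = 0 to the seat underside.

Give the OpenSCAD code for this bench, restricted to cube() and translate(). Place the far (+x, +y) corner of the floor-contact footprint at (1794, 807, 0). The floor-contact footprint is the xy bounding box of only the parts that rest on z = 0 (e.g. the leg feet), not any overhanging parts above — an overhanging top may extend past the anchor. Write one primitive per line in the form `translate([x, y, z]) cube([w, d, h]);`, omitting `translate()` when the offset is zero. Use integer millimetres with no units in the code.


translate([431, 392, 363]) cube([1363, 415, 59]);
translate([431, 392, 0]) cube([75, 75, 363]);
translate([431, 732, 0]) cube([75, 75, 363]);
translate([1719, 392, 0]) cube([75, 75, 363]);
translate([1719, 732, 0]) cube([75, 75, 363]);


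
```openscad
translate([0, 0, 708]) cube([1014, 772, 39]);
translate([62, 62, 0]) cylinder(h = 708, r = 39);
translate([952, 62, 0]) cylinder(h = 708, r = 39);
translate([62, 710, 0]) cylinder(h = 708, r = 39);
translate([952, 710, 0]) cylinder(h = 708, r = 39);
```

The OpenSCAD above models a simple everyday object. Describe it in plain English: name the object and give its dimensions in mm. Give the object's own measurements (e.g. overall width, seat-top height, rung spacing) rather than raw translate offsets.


A table: top 1014 mm (x) × 772 mm (y), 39 mm thick, upper face at z = 747 mm, on four round legs of 78 mm diameter, each leg's bounding box inset 23 mm from the nearest pair of top edges from z = 0 to the bottom of the top.


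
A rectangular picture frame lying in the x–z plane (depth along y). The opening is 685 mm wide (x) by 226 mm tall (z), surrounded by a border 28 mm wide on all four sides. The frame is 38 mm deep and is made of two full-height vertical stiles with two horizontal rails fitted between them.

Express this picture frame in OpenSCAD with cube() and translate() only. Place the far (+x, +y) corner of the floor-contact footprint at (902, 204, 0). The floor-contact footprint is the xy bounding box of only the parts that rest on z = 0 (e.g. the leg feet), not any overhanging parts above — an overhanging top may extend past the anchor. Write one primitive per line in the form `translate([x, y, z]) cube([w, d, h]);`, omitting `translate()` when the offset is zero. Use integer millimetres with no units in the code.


translate([161, 166, 0]) cube([28, 38, 282]);
translate([874, 166, 0]) cube([28, 38, 282]);
translate([189, 166, 0]) cube([685, 38, 28]);
translate([189, 166, 254]) cube([685, 38, 28]);


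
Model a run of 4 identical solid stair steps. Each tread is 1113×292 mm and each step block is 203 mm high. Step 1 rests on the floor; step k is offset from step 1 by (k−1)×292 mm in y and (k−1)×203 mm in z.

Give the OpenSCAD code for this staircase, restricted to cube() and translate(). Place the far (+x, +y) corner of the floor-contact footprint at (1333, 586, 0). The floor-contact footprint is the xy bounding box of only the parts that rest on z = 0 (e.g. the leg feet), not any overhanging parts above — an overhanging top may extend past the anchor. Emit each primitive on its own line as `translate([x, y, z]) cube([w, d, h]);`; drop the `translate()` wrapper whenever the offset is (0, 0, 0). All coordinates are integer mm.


translate([220, 294, 0]) cube([1113, 292, 203]);
translate([220, 586, 203]) cube([1113, 292, 203]);
translate([220, 878, 406]) cube([1113, 292, 203]);
translate([220, 1170, 609]) cube([1113, 292, 203]);


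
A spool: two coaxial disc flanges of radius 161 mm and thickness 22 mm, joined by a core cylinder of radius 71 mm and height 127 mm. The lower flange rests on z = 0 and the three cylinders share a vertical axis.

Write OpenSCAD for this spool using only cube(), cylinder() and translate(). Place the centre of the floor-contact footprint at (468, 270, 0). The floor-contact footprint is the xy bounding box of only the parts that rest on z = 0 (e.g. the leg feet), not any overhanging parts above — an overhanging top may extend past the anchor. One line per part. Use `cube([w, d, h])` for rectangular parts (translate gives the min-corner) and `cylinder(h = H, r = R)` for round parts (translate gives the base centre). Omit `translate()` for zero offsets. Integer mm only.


translate([468, 270, 0]) cylinder(h = 22, r = 161);
translate([468, 270, 22]) cylinder(h = 127, r = 71);
translate([468, 270, 149]) cylinder(h = 22, r = 161);


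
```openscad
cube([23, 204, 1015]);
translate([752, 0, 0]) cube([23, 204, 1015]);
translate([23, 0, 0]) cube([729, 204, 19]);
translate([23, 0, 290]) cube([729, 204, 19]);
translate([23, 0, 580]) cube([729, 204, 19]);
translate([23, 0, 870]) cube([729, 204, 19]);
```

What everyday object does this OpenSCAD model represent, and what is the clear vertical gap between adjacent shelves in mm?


A bookshelf. The clear shelf gap is 271 mm.

Two tall side panels with 4 horizontal boards between them — a bookshelf. The first two shelf undersides are at z = 0 and z = 290; with shelf thickness 19, the clear gap is 290 − 0 − 19 = 271 mm.


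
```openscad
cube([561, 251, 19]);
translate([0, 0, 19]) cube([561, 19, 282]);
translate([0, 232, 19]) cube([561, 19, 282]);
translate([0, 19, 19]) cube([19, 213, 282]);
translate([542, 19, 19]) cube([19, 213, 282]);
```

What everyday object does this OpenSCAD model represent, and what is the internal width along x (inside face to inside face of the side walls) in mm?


An open box. The internal width is 523 mm.

A 561×251 base slab with four walls standing on it — an open box. The base is 561 mm wide and the walls are 19 mm thick, so the internal width is 561 − 2 × 19 = 523 mm.


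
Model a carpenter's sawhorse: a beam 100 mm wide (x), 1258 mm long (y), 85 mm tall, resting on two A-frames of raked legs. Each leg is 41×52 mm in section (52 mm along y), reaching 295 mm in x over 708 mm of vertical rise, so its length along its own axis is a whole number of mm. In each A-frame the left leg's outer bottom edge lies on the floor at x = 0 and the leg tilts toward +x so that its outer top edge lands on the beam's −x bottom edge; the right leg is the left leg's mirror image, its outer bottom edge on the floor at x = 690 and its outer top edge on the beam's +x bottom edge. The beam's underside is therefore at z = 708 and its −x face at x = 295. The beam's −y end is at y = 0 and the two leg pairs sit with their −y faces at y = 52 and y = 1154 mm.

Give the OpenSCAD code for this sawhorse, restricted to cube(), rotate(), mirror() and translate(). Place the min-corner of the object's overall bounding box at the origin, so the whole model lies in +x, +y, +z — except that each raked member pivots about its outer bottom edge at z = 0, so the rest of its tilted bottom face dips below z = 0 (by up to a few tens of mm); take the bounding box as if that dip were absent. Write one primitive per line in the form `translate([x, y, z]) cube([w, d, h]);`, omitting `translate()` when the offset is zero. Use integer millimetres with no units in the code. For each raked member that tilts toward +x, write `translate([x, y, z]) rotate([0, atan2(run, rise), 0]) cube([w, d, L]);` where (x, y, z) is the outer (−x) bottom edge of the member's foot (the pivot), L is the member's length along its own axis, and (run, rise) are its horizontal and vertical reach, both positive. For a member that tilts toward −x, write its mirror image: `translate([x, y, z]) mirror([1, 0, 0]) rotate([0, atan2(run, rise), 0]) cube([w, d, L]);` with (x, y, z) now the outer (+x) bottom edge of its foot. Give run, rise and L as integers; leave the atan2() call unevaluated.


// leg length = √(295² + 708²) = 767
// right-leg outer foot x = 2·295 + 100 = 690
// beam min-corner = (295, 0, 708)
translate([295, 0, 708]) cube([100, 1258, 85]);
translate([0, 52, 0]) rotate([0, atan2(295, 708), 0]) cube([41, 52, 767]);
translate([690, 52, 0]) mirror([1, 0, 0]) rotate([0, atan2(295, 708), 0]) cube([41, 52, 767]);
translate([0, 1154, 0]) rotate([0, atan2(295, 708), 0]) cube([41, 52, 767]);
translate([690, 1154, 0]) mirror([1, 0, 0]) rotate([0, atan2(295, 708), 0]) cube([41, 52, 767]);


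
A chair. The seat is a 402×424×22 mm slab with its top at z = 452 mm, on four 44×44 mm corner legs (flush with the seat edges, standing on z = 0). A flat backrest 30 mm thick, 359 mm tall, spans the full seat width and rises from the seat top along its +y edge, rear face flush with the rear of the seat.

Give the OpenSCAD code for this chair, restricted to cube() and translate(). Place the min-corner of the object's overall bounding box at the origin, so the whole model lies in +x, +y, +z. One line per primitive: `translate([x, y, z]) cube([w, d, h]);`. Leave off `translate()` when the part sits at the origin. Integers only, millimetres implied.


translate([0, 0, 430]) cube([402, 424, 22]);
cube([44, 44, 430]);
translate([358, 0, 0]) cube([44, 44, 430]);
translate([0, 380, 0]) cube([44, 44, 430]);
translate([358, 380, 0]) cube([44, 44, 430]);
translate([0, 394, 452]) cube([402, 30, 359]);


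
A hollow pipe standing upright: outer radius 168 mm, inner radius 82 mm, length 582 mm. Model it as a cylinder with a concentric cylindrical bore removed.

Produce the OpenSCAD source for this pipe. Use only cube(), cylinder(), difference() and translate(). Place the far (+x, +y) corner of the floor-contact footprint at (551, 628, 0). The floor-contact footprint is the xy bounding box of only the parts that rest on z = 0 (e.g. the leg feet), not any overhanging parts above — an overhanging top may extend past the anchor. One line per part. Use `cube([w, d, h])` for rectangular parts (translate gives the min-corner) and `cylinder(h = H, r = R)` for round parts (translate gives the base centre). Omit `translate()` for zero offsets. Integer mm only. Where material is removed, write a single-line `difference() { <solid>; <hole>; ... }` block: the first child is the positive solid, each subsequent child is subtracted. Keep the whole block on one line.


difference() { translate([383, 460, 0]) cylinder(h = 582, r = 168); translate([383, 460, 0]) cylinder(h = 582, r = 82); }


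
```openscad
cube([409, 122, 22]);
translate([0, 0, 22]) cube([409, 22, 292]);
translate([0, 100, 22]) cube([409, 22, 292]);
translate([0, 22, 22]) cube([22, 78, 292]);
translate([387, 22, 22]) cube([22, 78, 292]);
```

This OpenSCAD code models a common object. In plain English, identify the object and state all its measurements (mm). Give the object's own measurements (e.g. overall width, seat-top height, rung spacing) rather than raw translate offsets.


An open-topped rectangular box: outside dimensions 409×122×314 mm, with a uniform wall and base thickness of 22 mm. The base is a full 409×122 slab on the floor; four walls sit on top of the base. The front and back walls (the −y and +y sides) span the full width; the two side walls fit between them.


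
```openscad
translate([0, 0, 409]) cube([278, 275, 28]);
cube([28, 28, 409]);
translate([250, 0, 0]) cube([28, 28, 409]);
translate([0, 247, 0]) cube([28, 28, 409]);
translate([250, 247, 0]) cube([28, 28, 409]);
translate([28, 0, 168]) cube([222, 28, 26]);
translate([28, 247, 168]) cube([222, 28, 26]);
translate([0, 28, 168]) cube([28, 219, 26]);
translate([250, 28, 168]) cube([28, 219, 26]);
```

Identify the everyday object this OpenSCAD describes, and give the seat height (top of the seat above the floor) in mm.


A stool. The seat height is 437 mm.

A 278×275×28 slab at z = 409 on four corner posts — a stool. The seat top is 409 + 28 = 437 mm.


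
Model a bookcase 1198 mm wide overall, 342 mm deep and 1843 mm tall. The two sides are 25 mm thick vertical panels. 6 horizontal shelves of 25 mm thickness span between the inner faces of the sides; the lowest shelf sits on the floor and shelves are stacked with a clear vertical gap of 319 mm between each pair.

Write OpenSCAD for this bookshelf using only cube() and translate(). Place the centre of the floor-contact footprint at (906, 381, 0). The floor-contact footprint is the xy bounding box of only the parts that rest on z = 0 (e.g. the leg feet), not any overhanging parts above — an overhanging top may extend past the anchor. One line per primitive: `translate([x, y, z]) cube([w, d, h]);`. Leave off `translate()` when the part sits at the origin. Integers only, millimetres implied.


translate([307, 210, 0]) cube([25, 342, 1843]);
translate([1480, 210, 0]) cube([25, 342, 1843]);
translate([332, 210, 0]) cube([1148, 342, 25]);
translate([332, 210, 344]) cube([1148, 342, 25]);
translate([332, 210, 688]) cube([1148, 342, 25]);
translate([332, 210, 1032]) cube([1148, 342, 25]);
translate([332, 210, 1376]) cube([1148, 342, 25]);
translate([332, 210, 1720]) cube([1148, 342, 25]);


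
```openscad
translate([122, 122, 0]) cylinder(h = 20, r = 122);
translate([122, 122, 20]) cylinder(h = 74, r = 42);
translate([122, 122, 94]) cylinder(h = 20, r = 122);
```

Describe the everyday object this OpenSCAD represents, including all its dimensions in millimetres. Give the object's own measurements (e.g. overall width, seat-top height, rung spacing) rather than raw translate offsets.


A spool: two coaxial disc flanges of radius 122 mm and thickness 20 mm, joined by a core cylinder of radius 42 mm and height 74 mm. The lower flange rests on z = 0 and the three cylinders share a vertical axis.


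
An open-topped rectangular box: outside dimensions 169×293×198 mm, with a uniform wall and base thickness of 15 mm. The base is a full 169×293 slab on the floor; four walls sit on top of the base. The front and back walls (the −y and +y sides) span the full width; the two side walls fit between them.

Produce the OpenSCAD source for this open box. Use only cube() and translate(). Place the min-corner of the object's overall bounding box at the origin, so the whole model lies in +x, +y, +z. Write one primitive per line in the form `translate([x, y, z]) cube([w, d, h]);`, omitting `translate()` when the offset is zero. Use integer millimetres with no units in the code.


cube([169, 293, 15]);
translate([0, 0, 15]) cube([169, 15, 183]);
translate([0, 278, 15]) cube([169, 15, 183]);
translate([0, 15, 15]) cube([15, 263, 183]);
translate([154, 15, 15]) cube([15, 263, 183]);


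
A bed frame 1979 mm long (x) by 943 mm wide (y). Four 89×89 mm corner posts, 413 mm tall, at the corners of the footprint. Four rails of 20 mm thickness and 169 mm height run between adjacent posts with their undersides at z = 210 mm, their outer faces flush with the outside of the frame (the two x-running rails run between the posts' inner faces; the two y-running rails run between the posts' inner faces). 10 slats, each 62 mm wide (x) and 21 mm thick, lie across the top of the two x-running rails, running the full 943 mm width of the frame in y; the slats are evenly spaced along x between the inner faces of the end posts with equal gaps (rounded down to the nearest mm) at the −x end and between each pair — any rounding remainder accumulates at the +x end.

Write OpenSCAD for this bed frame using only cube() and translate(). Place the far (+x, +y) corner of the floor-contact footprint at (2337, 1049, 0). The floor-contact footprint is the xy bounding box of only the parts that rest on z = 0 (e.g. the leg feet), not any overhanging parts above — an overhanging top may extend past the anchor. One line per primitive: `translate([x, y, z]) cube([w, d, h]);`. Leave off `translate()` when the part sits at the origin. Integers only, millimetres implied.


translate([358, 106, 0]) cube([89, 89, 413]);
translate([358, 960, 0]) cube([89, 89, 413]);
translate([2248, 106, 0]) cube([89, 89, 413]);
translate([2248, 960, 0]) cube([89, 89, 413]);
translate([447, 106, 210]) cube([1801, 20, 169]);
translate([447, 1029, 210]) cube([1801, 20, 169]);
translate([358, 195, 210]) cube([20, 765, 169]);
translate([2317, 195, 210]) cube([20, 765, 169]);
translate([554, 106, 379]) cube([62, 943, 21]);
translate([723, 106, 379]) cube([62, 943, 21]);
translate([892, 106, 379]) cube([62, 943, 21]);
translate([1061, 106, 379]) cube([62, 943, 21]);
translate([1230, 106, 379]) cube([62, 943, 21]);
translate([1399, 106, 379]) cube([62, 943, 21]);
translate([1568, 106, 379]) cube([62, 943, 21]);
translate([1737, 106, 379]) cube([62, 943, 21]);
translate([1906, 106, 379]) cube([62, 943, 21]);
translate([2075, 106, 379]) cube([62, 943, 21]);


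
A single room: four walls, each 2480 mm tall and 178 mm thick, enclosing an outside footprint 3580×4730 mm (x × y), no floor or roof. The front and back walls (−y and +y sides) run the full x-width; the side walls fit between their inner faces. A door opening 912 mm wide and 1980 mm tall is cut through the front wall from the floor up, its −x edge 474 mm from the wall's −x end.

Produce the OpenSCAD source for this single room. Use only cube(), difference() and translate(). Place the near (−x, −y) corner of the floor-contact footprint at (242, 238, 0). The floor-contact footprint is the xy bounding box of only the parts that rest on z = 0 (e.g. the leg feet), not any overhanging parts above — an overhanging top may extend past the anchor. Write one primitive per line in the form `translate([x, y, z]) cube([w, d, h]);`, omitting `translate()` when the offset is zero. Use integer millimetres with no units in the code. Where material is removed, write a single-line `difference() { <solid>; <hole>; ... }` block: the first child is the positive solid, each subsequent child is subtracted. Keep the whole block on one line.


difference() { translate([242, 238, 0]) cube([3580, 178, 2480]); translate([716, 238, 0]) cube([912, 178, 1980]); }
translate([242, 4790, 0]) cube([3580, 178, 2480]);
translate([242, 416, 0]) cube([178, 4374, 2480]);
translate([3644, 416, 0]) cube([178, 4374, 2480]);


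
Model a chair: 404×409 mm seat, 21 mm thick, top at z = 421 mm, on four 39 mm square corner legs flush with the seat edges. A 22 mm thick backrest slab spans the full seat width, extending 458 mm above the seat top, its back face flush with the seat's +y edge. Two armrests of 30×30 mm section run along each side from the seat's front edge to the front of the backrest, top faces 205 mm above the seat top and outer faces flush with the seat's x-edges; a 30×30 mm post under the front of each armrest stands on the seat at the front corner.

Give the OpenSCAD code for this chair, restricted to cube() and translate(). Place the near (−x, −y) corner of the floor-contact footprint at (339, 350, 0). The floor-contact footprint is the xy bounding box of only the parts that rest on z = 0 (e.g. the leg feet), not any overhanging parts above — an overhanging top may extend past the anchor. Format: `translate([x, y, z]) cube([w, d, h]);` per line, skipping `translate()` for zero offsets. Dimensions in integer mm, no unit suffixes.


// leg_h = 421 - 21 = 400
// arm post h = 205 - 30 = 175
translate([339, 350, 400]) cube([404, 409, 21]);
translate([339, 350, 0]) cube([39, 39, 400]);
translate([704, 350, 0]) cube([39, 39, 400]);
translate([339, 720, 0]) cube([39, 39, 400]);
translate([704, 720, 0]) cube([39, 39, 400]);
translate([339, 737, 421]) cube([404, 22, 458]);
translate([339, 350, 596]) cube([30, 387, 30]);
translate([713, 350, 596]) cube([30, 387, 30]);
translate([339, 350, 421]) cube([30, 30, 175]);
translate([713, 350, 421]) cube([30, 30, 175]);


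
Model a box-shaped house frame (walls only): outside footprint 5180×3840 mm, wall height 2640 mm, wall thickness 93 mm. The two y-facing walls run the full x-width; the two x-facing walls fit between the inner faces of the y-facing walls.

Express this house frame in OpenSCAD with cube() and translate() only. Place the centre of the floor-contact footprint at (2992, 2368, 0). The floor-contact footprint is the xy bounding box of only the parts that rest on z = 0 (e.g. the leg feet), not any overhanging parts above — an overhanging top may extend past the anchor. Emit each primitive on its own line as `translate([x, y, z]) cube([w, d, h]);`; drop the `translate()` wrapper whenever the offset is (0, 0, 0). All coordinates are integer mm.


translate([402, 448, 0]) cube([5180, 93, 2640]);
translate([402, 4195, 0]) cube([5180, 93, 2640]);
translate([402, 541, 0]) cube([93, 3654, 2640]);
translate([5489, 541, 0]) cube([93, 3654, 2640]);


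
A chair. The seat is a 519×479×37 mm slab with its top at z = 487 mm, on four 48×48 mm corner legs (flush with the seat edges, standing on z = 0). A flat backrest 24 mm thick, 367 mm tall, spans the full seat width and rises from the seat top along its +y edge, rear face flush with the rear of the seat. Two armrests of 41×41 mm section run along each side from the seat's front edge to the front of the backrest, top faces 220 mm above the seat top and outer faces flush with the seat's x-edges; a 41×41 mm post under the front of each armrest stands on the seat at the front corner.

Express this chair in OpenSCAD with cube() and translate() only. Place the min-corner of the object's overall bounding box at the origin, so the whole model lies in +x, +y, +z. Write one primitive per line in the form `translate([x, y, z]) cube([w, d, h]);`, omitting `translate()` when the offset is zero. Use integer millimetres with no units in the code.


translate([0, 0, 450]) cube([519, 479, 37]);
cube([48, 48, 450]);
translate([471, 0, 0]) cube([48, 48, 450]);
translate([0, 431, 0]) cube([48, 48, 450]);
translate([471, 431, 0]) cube([48, 48, 450]);
translate([0, 455, 487]) cube([519, 24, 367]);
translate([0, 0, 666]) cube([41, 455, 41]);
translate([478, 0, 666]) cube([41, 455, 41]);
translate([0, 0, 487]) cube([41, 41, 179]);
translate([478, 0, 487]) cube([41, 41, 179]);


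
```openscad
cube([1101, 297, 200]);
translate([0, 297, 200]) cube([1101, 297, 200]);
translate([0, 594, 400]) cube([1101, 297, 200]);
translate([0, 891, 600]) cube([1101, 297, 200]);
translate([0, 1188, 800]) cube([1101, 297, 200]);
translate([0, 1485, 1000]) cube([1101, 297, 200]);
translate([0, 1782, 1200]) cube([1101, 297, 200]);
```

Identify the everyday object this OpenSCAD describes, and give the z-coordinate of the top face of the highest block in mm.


A staircase. The total rise is 1400 mm.

7 identical blocks, each offset up and back from the previous — a staircase. Each step is 200 mm tall and there are 7 of them, so the total rise is 7 × 200 = 1400 mm.


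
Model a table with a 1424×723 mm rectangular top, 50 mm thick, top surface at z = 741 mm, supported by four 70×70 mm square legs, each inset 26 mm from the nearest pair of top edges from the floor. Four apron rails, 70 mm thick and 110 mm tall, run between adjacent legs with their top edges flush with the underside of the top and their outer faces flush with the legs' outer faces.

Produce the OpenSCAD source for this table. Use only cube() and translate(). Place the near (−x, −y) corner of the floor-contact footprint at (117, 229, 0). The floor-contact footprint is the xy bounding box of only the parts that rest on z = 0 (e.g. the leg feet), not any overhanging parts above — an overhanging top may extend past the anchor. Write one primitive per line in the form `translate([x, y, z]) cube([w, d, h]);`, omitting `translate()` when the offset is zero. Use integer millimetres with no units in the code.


translate([91, 203, 691]) cube([1424, 723, 50]);
translate([117, 229, 0]) cube([70, 70, 691]);
translate([1419, 229, 0]) cube([70, 70, 691]);
translate([117, 830, 0]) cube([70, 70, 691]);
translate([1419, 830, 0]) cube([70, 70, 691]);
translate([187, 229, 581]) cube([1232, 70, 110]);
translate([187, 830, 581]) cube([1232, 70, 110]);
translate([117, 299, 581]) cube([70, 531, 110]);
translate([1419, 299, 581]) cube([70, 531, 110]);


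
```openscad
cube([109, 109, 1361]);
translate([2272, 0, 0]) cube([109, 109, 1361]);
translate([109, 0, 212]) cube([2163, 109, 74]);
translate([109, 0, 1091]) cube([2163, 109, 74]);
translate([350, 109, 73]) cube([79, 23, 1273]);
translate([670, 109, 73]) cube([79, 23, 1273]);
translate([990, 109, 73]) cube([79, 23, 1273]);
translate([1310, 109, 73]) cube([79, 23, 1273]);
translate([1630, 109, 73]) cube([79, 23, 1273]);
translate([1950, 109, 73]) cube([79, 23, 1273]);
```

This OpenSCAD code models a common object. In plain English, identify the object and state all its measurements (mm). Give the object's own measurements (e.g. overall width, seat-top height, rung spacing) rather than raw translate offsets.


A fence section. Two 109×109 mm posts, 1361 mm tall, stand on the floor with a clear span of 2163 mm between their inner faces. Two horizontal rails of 109×74 mm section span the gap between the posts with their undersides at z = 212 mm and z = 1091 mm, flush with the posts' −y face. 6 pickets, each 79 mm wide, 23 mm thick and 1273 mm tall, are fixed to the +y face of the rails with their bottoms at z = 73 mm, spaced across the span with a 241 mm gap after the −x post and between neighbouring pickets, with 243 mm left before the +x post.


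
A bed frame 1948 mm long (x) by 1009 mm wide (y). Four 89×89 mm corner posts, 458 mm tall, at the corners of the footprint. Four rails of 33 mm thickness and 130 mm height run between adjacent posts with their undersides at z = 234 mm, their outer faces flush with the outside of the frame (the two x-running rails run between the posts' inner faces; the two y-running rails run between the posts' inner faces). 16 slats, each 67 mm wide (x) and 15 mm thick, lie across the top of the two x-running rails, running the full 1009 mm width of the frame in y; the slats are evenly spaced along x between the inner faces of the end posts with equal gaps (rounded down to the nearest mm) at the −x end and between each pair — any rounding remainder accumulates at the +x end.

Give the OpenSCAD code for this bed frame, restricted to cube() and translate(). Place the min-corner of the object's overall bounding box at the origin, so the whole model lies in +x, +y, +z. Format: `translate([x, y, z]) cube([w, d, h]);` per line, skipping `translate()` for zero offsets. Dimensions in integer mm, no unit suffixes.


cube([89, 89, 458]);
translate([0, 920, 0]) cube([89, 89, 458]);
translate([1859, 0, 0]) cube([89, 89, 458]);
translate([1859, 920, 0]) cube([89, 89, 458]);
translate([89, 0, 234]) cube([1770, 33, 130]);
translate([89, 976, 234]) cube([1770, 33, 130]);
translate([0, 89, 234]) cube([33, 831, 130]);
translate([1915, 89, 234]) cube([33, 831, 130]);
translate([130, 0, 364]) cube([67, 1009, 15]);
translate([238, 0, 364]) cube([67, 1009, 15]);
translate([346, 0, 364]) cube([67, 1009, 15]);
translate([454, 0, 364]) cube([67, 1009, 15]);
translate([562, 0, 364]) cube([67, 1009, 15]);
translate([670, 0, 364]) cube([67, 1009, 15]);
translate([778, 0, 364]) cube([67, 1009, 15]);
translate([886, 0, 364]) cube([67, 1009, 15]);
translate([994, 0, 364]) cube([67, 1009, 15]);
translate([1102, 0, 364]) cube([67, 1009, 15]);
translate([1210, 0, 364]) cube([67, 1009, 15]);
translate([1318, 0, 364]) cube([67, 1009, 15]);
translate([1426, 0, 364]) cube([67, 1009, 15]);
translate([1534, 0, 364]) cube([67, 1009, 15]);
translate([1642, 0, 364]) cube([67, 1009, 15]);
translate([1750, 0, 364]) cube([67, 1009, 15]);


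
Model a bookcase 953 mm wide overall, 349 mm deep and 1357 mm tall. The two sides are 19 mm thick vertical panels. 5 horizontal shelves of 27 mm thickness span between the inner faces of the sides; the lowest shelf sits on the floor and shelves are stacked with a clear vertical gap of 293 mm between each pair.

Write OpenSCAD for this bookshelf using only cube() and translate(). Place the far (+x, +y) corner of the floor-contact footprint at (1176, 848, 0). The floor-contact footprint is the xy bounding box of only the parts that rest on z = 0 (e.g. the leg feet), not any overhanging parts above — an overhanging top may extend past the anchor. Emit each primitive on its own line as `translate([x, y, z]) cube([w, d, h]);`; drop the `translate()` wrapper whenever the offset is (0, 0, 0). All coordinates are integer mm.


translate([223, 499, 0]) cube([19, 349, 1357]);
translate([1157, 499, 0]) cube([19, 349, 1357]);
translate([242, 499, 0]) cube([915, 349, 27]);
translate([242, 499, 320]) cube([915, 349, 27]);
translate([242, 499, 640]) cube([915, 349, 27]);
translate([242, 499, 960]) cube([915, 349, 27]);
translate([242, 499, 1280]) cube([915, 349, 27]);


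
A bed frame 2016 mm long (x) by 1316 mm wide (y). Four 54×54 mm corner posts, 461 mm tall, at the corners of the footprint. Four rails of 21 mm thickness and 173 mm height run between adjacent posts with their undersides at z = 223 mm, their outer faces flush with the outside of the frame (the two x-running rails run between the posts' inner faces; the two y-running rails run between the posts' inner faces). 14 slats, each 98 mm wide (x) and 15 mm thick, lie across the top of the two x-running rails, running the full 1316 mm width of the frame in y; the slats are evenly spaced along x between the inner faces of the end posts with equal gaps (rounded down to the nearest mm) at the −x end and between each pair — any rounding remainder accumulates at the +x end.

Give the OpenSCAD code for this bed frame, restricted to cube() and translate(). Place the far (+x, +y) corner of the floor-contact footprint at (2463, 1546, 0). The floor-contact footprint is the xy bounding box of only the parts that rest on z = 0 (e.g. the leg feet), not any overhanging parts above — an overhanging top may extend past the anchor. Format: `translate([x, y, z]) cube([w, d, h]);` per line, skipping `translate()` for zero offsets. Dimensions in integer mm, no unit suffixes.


translate([447, 230, 0]) cube([54, 54, 461]);
translate([447, 1492, 0]) cube([54, 54, 461]);
translate([2409, 230, 0]) cube([54, 54, 461]);
translate([2409, 1492, 0]) cube([54, 54, 461]);
translate([501, 230, 223]) cube([1908, 21, 173]);
translate([501, 1525, 223]) cube([1908, 21, 173]);
translate([447, 284, 223]) cube([21, 1208, 173]);
translate([2442, 284, 223]) cube([21, 1208, 173]);
translate([536, 230, 396]) cube([98, 1316, 15]);
translate([669, 230, 396]) cube([98, 1316, 15]);
translate([802, 230, 396]) cube([98, 1316, 15]);
translate([935, 230, 396]) cube([98, 1316, 15]);
translate([1068, 230, 396]) cube([98, 1316, 15]);
translate([1201, 230, 396]) cube([98, 1316, 15]);
translate([1334, 230, 396]) cube([98, 1316, 15]);
translate([1467, 230, 396]) cube([98, 1316, 15]);
translate([1600, 230, 396]) cube([98, 1316, 15]);
translate([1733, 230, 396]) cube([98, 1316, 15]);
translate([1866, 230, 396]) cube([98, 1316, 15]);
translate([1999, 230, 396]) cube([98, 1316, 15]);
translate([2132, 230, 396]) cube([98, 1316, 15]);
translate([2265, 230, 396]) cube([98, 1316, 15]);


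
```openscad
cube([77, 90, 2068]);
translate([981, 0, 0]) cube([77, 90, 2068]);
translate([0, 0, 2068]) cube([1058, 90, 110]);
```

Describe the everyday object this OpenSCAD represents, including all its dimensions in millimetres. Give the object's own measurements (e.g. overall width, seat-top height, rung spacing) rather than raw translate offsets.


A door frame. The clear opening is 904 mm wide and 2068 mm high. Two 77 mm wide jambs, 90 mm deep, stand either side of the opening from the floor to the top of the opening. A 110 mm thick head sits across the top of both jambs, spanning the full outside width of the frame.


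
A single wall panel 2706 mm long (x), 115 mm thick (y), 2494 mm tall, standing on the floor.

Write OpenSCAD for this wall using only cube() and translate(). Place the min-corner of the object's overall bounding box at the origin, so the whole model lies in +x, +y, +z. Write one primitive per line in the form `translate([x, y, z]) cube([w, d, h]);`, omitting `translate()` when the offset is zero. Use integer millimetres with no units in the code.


cube([2706, 115, 2494]);


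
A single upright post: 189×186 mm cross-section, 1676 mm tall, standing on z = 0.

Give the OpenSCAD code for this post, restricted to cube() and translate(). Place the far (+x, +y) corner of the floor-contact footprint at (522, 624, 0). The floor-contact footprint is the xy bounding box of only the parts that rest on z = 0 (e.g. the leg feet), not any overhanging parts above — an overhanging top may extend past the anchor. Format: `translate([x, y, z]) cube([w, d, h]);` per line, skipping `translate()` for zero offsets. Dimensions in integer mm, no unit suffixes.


translate([333, 438, 0]) cube([189, 186, 1676]);


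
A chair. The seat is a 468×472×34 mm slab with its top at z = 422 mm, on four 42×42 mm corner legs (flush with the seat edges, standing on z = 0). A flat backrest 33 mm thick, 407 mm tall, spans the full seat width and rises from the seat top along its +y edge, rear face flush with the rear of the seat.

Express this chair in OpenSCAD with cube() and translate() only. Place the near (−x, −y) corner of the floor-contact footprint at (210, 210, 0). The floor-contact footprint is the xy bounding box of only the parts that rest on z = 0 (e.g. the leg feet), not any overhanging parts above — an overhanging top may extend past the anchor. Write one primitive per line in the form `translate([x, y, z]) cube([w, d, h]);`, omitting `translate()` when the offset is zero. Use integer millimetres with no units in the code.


translate([210, 210, 388]) cube([468, 472, 34]);
translate([210, 210, 0]) cube([42, 42, 388]);
translate([636, 210, 0]) cube([42, 42, 388]);
translate([210, 640, 0]) cube([42, 42, 388]);
translate([636, 640, 0]) cube([42, 42, 388]);
translate([210, 649, 422]) cube([468, 33, 407]);


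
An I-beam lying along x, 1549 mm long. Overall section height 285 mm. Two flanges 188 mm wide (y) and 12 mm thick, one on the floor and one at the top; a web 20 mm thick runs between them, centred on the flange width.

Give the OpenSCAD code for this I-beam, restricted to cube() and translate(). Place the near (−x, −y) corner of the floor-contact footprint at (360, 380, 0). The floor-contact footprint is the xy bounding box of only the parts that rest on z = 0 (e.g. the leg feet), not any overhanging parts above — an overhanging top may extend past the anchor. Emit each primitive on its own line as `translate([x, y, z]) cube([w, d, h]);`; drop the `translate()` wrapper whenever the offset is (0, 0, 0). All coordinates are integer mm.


translate([360, 380, 0]) cube([1549, 188, 12]);
translate([360, 464, 12]) cube([1549, 20, 261]);
translate([360, 380, 273]) cube([1549, 188, 12]);


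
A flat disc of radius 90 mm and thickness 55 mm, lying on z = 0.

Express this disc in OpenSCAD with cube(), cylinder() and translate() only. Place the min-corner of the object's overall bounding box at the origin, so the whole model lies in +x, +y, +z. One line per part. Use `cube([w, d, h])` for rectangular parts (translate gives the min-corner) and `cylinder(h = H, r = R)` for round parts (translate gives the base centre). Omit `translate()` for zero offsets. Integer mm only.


translate([90, 90, 0]) cylinder(h = 55, r = 90);


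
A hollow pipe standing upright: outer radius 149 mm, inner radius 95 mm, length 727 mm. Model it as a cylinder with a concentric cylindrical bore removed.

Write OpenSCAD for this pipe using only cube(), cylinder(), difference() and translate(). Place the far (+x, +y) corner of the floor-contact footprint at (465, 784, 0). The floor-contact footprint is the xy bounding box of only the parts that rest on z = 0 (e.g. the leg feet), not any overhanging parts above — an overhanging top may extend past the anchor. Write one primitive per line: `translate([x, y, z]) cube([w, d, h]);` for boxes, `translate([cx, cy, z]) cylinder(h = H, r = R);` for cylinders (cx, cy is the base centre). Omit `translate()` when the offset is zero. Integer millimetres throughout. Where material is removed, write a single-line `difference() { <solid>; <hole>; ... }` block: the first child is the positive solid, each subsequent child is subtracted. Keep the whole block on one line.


difference() { translate([316, 635, 0]) cylinder(h = 727, r = 149); translate([316, 635, 0]) cylinder(h = 727, r = 95); }


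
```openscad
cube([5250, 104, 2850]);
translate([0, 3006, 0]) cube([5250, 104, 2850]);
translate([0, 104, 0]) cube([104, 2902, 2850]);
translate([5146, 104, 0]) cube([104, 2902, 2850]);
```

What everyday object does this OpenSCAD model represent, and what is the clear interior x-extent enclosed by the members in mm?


A house (or room) frame. The interior width is 5042 mm.

Four 2850 mm walls enclosing a rectangle with no floor or roof — a room or house frame. Outside width is 5250 mm and wall thickness is 104 mm, so the interior width is 5250 − 2 × 104 = 5042 mm.


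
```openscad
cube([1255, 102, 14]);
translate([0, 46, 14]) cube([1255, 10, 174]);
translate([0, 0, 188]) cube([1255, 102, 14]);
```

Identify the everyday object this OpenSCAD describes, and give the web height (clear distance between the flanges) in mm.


An I-beam. The web height is 174 mm.

Two wide flanges with a thin centred web — an I-beam. Overall 202 mm minus two 14 mm flanges gives a web of 202 − 2·14 = 174 mm.


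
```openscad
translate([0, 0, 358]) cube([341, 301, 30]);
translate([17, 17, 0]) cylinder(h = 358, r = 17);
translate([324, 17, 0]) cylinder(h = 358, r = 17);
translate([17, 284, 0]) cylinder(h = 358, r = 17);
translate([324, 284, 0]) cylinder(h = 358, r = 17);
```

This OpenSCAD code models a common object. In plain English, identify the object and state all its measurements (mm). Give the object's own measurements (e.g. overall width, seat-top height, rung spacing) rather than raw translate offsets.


A four-legged stool. The seat is a 341×301×30 mm slab whose top surface is at z = 388 mm; four round legs, each 34 mm in diameter, run from the floor (z = 0) to the underside of the seat, each leg's axis is inset half a diameter from the nearest pair of seat edges (so the leg's bounding box is flush with the corner).


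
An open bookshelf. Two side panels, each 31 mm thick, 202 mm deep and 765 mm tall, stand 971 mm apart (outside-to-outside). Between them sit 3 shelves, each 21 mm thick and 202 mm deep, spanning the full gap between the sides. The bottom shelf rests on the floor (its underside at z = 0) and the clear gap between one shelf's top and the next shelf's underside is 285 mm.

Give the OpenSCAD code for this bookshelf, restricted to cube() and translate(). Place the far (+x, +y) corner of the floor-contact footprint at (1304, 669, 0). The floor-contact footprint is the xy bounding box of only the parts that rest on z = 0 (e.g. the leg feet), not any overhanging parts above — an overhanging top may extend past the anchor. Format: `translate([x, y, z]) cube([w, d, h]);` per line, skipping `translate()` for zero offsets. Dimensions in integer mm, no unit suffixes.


translate([333, 467, 0]) cube([31, 202, 765]);
translate([1273, 467, 0]) cube([31, 202, 765]);
translate([364, 467, 0]) cube([909, 202, 21]);
translate([364, 467, 306]) cube([909, 202, 21]);
translate([364, 467, 612]) cube([909, 202, 21]);


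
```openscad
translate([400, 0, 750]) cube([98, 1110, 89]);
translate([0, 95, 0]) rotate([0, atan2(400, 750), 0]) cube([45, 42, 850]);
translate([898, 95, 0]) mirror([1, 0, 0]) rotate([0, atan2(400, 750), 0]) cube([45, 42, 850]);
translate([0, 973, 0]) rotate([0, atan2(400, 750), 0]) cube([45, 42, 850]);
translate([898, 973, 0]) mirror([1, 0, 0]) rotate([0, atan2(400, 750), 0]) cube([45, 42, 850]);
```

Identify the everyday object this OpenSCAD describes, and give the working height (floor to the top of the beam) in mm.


A sawhorse. The overall height is 839 mm.

A beam across two mirrored pairs of raked legs — a sawhorse. The beam's underside is at z = 750 (matching the legs' vertical rise in atan2(400, 750)) and the beam is 89 mm tall, so its top is at 750 + 89 = 839 mm. The raked legs top out at the beam's underside, so that is the highest point.
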